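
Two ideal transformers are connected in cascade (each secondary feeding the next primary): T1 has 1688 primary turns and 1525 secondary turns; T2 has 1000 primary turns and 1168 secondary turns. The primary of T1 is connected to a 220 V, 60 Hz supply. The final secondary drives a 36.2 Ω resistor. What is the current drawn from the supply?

After T1: V = 220.00 × 1525/1688 = 198.76 V.
After T2: V = 198.76 × 1168/1000 = 232.15 V.
I_load = 232.15/36.2 = 6.4129 A, so P_out = 232.15 × 6.4129 = 1488.7 W.
All ideal ⇒ P_in = P_out, so I_supply = 1488.7/220 = 6.77 A.

I_supply ≈ 6.77 A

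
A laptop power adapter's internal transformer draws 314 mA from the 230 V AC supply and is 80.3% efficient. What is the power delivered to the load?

P_in = V_p I_p = 230 × 0.314 = 72.220 W.
P_out = η P_in = 0.803 × 72.220 = 58.0 W.

P_out ≈ 58.0 W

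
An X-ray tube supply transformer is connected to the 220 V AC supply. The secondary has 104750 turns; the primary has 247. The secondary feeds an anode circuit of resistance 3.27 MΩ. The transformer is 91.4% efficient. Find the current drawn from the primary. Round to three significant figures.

V_s = 220 × 104750/247 = 93300 V.
I_s = V_s/R = 93300/(3.27×10^6) = 0.028532 A.
P_out = V_s I_s = 93300 × 0.028532 = 2662.0 W.
P_in = P_out/η = 2662.0/0.914 = 2912.5 W.
I_p = P_in/V_p = 2912.5/220 = 13.2 A.

I_p ≈ 13.2 A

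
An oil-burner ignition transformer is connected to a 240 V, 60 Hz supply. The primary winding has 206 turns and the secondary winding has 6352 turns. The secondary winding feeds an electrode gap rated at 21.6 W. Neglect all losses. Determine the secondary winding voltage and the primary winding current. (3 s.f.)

V_s = V_p × N_s/N_p = 240 × 6352/206 = 7400.4 V.
I_s = P/V_s = 21.6/7400.4 = 0.0029188 A.
I_p = I_s × N_s/N_p = 0.0029188 × 6352/206 = 0.0900 A.

V_s ≈ 7400 V, I_p ≈ 0.0900 A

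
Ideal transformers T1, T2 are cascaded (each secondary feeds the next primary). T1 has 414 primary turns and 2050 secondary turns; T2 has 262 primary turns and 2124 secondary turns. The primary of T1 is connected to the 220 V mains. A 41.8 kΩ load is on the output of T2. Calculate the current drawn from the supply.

Secondary of T1: V = 220.00 × 2050/414 = 1089.4 V.
Secondary of T2: V = 1089.4 × 2124/262 = 8831.4 V.
I_load = 8831.4/41800 = 0.21128 A, so P_out = 8831.4 × 0.21128 = 1865.9 W.
All ideal ⇒ P_in = P_out, so I_supply = 1865.9/220 = 8.48 A.

I_supply ≈ 8.48 A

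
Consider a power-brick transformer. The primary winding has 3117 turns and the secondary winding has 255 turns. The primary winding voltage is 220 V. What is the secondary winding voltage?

V_s/V_p = N_s/N_p, so V_s = 220 × 255/3117 = 18.0 V.

V_s ≈ 18.0 V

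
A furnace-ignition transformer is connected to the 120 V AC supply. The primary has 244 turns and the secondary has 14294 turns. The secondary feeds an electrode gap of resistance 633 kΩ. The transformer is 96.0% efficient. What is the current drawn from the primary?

V_s = 120 × 14294/244 = 7029.8 V.
I_s = V_s/R = 7029.8/633000 = 0.011106 A.
P_out = V_s I_s = 7029.8 × 0.011106 = 78.070 W.
P_in = P_out/η = 78.070/0.960 = 81.323 W.
I_p = P_in/V_p = 81.323/120 = 0.678 A.

I_p ≈ 0.678 A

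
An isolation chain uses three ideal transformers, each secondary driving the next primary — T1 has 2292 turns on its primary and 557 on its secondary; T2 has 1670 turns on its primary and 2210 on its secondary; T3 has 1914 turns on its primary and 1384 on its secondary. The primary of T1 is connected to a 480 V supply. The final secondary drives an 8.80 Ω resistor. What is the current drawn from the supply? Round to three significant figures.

Secondary of T1: V = 480.00 × 557/2292 = 116.65 V.
Secondary of T2: V = 116.65 × 2210/1670 = 154.37 V.
Secondary of T3: V = 154.37 × 1384/1914 = 111.62 V.
I_load = 111.62/8.80 = 12.684 A, so P_out = 111.62 × 12.684 = 1415.9 W.
All ideal ⇒ P_in = P_out, so I_supply = 1415.9/480 = 2.95 A.

I_supply ≈ 2.95 A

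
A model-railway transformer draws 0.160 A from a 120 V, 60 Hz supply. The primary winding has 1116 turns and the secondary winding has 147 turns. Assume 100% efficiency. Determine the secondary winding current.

I_s ≈ 1.21 A

I_s/I_p = N_p/N_s, so I_s = 0.160 × 1116/147 = 1.21 A.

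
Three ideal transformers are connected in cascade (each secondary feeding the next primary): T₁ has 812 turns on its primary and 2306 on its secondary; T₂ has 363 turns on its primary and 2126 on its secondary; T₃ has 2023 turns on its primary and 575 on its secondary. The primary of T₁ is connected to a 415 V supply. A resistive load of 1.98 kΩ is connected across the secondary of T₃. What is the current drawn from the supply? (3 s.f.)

Secondary of T₁: V = 415.00 × 2306/812 = 1178.6 V.
Secondary of T₂: V = 1178.6 × 2126/363 = 6902.5 V.
Secondary of T₃: V = 6902.5 × 575/2023 = 1961.9 V.
I_load = 1961.9/1980 = 0.99087 A, so P_out = 1961.9 × 0.99087 = 1944.0 W.
All ideal ⇒ P_in = P_out, so I_supply = 1944.0/415 = 4.68 A.

I_supply ≈ 4.68 A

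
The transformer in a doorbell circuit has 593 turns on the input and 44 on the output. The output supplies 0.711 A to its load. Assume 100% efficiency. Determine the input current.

I_in ≈ 0.0528 A

For an ideal transformer I_in/I_out = N_out/N_in, so I_in = 0.711 × 44/593 = 0.0528 A.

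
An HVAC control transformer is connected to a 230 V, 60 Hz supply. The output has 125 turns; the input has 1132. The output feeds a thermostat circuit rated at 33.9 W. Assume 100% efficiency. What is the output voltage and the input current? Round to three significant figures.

V_out = V_in × N_out/N_in = 230 × 125/1132 = 25.398 V.
I_out = P/V_out = 33.9/25.398 = 1.3348 A.
I_in = I_out × N_out/N_in = 1.3348 × 125/1132 = 0.147 A.

V_out ≈ 25.4 V, I_in ≈ 0.147 A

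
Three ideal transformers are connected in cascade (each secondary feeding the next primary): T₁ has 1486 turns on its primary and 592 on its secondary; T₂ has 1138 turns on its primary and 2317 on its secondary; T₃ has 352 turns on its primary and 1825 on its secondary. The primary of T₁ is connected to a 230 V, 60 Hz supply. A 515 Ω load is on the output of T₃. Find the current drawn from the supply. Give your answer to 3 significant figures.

After T₁: V = 230.00 × 592/1486 = 91.629 V.
After T₂: V = 91.629 × 2317/1138 = 186.56 V.
After T₃: V = 186.56 × 1825/352 = 967.24 V.
I_load = 967.24/515 = 1.8781 A, so P_out = 967.24 × 1.8781 = 1816.6 W.
All ideal ⇒ P_in = P_out, so I_supply = 1816.6/230 = 7.90 A.

I_supply ≈ 7.90 A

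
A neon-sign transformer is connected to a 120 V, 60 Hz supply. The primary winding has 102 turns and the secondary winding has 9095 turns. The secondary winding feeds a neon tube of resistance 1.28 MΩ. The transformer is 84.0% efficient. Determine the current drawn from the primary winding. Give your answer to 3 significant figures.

V_s = 120 × 9095/102 = 10700 V.
I_s = V_s/R = 10700/(1.28×10^6) = 0.0083594 A.
P_out = V_s I_s = 10700 × 0.0083594 = 89.445 W.
P_in = P_out/η = 89.445/0.840 = 106.48 W.
I_p = P_in/V_p = 106.48/120 = 0.887 A.

I_p ≈ 0.887 A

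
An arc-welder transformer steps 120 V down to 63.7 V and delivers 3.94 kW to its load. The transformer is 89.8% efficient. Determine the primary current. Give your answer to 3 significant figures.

I_p ≈ 36.6 A

P_in = P_out/η = 3940/0.898 = 4387.5 W.
I_p = P_in/V_p = 4387.5/120 = 36.6 A.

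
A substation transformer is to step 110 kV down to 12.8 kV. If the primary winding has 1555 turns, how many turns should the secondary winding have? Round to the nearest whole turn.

N_s = 181 turns

N_s/N_p = V_s/V_p, so N_s = 1555 × 12800/110000 = 180.9 ≈ 181 turns.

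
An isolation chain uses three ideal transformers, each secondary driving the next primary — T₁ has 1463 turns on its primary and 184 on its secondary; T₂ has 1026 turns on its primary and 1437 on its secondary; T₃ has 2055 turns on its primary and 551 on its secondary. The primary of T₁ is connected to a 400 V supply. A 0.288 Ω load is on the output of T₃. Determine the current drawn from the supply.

Secondary of T₁: V = 400.00 × 184/1463 = 50.308 V.
Secondary of T₂: V = 50.308 × 1437/1026 = 70.460 V.
Secondary of T₃: V = 70.460 × 551/2055 = 18.892 V.
I_load = 18.892/0.288 = 65.598 A, so P_out = 18.892 × 65.598 = 1239.3 W.
All ideal ⇒ P_in = P_out, so I_supply = 1239.3/400 = 3.10 A.

I_supply ≈ 3.10 A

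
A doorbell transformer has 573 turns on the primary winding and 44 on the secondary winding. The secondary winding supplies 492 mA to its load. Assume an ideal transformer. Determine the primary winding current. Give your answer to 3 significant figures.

For an ideal transformer I_p/I_s = N_s/N_p, so I_p = 0.492 × 44/573 = 0.0378 A.

I_p ≈ 0.0378 A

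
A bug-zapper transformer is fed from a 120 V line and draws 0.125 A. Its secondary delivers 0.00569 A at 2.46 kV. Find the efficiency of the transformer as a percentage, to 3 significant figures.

P_in = 120 × 0.125 = 15.0000 W.
P_out = 2460 × 0.00569 = 13.9974 W.
η = P_out/P_in = 13.9974/15.0000 = 0.933.

η ≈ 93.3%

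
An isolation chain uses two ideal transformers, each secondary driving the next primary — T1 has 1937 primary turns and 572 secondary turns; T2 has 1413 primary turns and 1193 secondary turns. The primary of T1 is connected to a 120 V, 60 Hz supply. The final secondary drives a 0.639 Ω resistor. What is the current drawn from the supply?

Secondary of T1: V = 120.00 × 572/1937 = 35.436 V.
Secondary of T2: V = 35.436 × 1193/1413 = 29.919 V.
I_load = 29.919/0.639 = 46.821 A, so P_out = 29.919 × 46.821 = 1400.8 W.
All ideal ⇒ P_in = P_out, so I_supply = 1400.8/120 = 11.7 A.

I_supply ≈ 11.7 A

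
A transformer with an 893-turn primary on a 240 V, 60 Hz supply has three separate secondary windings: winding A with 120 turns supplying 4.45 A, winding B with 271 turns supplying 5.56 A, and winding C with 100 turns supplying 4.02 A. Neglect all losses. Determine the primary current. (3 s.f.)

V_A = 240 × 120/893 = 32.251 V; V_B = 240 × 271/893 = 72.833 V; V_C = 240 × 100/893 = 26.876 V.
P_out = V_A I_A + V_B I_B + V_C I_C = 32.251×4.45 + 72.833×5.56 + 26.876×4.02 = 143.52 + 404.95 + 108.04 = 656.51 W.
Ideal ⇒ P_in = P_out, so I_p = P_out/V_p = 656.51/240 = 2.74 A.

I_p ≈ 2.74 A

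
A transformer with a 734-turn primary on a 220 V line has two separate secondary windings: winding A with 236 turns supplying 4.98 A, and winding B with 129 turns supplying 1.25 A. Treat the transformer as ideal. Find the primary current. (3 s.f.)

I_p ≈ 1.82 A

V_A = 220 × 236/734 = 70.736 V; V_B = 220 × 129/734 = 38.665 V.
P_out = V_A I_A + V_B I_B = 70.736×4.98 + 38.665×1.25 = 352.26 + 48.331 = 400.59 W.
Ideal ⇒ P_in = P_out, so I_p = P_out/V_p = 400.59/220 = 1.82 A.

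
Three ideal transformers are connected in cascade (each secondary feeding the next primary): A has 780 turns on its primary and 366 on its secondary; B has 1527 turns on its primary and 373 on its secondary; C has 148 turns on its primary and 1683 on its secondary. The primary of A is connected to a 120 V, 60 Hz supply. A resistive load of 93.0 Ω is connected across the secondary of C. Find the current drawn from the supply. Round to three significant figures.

I_supply ≈ 2.19 A

After A: V = 120.00 × 366/780 = 56.308 V.
After B: V = 56.308 × 373/1527 = 13.754 V.
After C: V = 13.754 × 1683/148 = 156.41 V.
I_load = 156.41/93.0 = 1.6818 A, so P_out = 156.41 × 1.6818 = 263.05 W.
All ideal ⇒ P_in = P_out, so I_supply = 263.05/120 = 2.19 A.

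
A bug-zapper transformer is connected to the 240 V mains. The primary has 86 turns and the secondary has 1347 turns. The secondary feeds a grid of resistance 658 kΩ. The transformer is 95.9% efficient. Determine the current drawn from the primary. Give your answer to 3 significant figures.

I_p ≈ 0.0933 A

V_s = 240 × 1347/86 = 3759.1 V.
I_s = V_s/R = 3759.1/658000 = 0.0057129 A.
P_out = V_s I_s = 3759.1 × 0.0057129 = 21.475 W.
P_in = P_out/η = 21.475/0.959 = 22.393 W.
I_p = P_in/V_p = 22.393/240 = 0.0933 A.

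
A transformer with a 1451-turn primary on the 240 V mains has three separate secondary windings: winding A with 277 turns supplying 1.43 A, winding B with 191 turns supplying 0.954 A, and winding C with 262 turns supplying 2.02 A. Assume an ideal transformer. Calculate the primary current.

I_p ≈ 0.763 A

V_A = 240 × 277/1451 = 45.817 V; V_B = 240 × 191/1451 = 31.592 V; V_C = 240 × 262/1451 = 43.336 V.
P_out = V_A I_A + V_B I_B + V_C I_C = 45.817×1.43 + 31.592×0.954 + 43.336×2.02 = 65.518 + 30.139 + 87.538 = 183.19 W.
Ideal ⇒ P_in = P_out, so I_p = P_out/V_p = 183.19/240 = 0.763 A.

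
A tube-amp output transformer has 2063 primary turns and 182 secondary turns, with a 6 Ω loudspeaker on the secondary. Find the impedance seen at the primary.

Z_p ≈ 771 Ω

Z_p = (N_p/N_s)² × Z_s = (2063/182)² × 6 = 771 Ω.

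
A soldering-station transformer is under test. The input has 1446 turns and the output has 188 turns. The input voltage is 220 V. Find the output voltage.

V_out/V_in = N_out/N_in, so V_out = 220 × 188/1446 = 28.6 V.

V_out ≈ 28.6 V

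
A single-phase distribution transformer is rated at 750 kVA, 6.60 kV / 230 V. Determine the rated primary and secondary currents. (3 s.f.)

I_p ≈ 114 A, I_s ≈ 3260 A

I_p = S/V_p = 750000/6600 = 114 A.
I_s = S/V_s = 750000/230 = 3260 A.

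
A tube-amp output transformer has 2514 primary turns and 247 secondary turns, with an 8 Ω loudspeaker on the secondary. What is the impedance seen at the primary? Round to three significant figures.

Z_p ≈ 829 Ω

Z_p = (N_p/N_s)² × Z_s = (2514/247)² × 8 = 829 Ω.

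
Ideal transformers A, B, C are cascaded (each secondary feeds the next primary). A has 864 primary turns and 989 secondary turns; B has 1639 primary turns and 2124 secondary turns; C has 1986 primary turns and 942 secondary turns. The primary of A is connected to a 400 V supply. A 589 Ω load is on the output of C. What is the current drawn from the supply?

I_supply ≈ 0.336 A

After A: V = 400.00 × 989/864 = 457.87 V.
After B: V = 457.87 × 2124/1639 = 593.36 V.
After C: V = 593.36 × 942/1986 = 281.44 V.
I_load = 281.44/589 = 0.47783 A, so P_out = 281.44 × 0.47783 = 134.48 W.
All ideal ⇒ P_in = P_out, so I_supply = 134.48/400 = 0.336 A.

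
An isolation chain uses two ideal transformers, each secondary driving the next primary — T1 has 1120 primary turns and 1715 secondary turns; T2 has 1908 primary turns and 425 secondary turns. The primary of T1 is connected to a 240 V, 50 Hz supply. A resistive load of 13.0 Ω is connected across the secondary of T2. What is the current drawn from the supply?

Secondary of T1: V = 240.00 × 1715/1120 = 367.50 V.
Secondary of T2: V = 367.50 × 425/1908 = 81.859 V.
I_load = 81.859/13.0 = 6.2969 A, so P_out = 81.859 × 6.2969 = 515.46 W.
All ideal ⇒ P_in = P_out, so I_supply = 515.46/240 = 2.15 A.

I_supply ≈ 2.15 A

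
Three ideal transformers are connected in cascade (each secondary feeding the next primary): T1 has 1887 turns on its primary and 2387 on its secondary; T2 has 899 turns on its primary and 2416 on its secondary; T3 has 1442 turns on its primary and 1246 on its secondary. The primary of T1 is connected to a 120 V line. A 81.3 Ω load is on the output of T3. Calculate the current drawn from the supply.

After T1: V = 120.00 × 2387/1887 = 151.80 V.
After T2: V = 151.80 × 2416/899 = 407.94 V.
After T3: V = 407.94 × 1246/1442 = 352.49 V.
I_load = 352.49/81.3 = 4.3357 A, so P_out = 352.49 × 4.3357 = 1528.3 W.
All ideal ⇒ P_in = P_out, so I_supply = 1528.3/120 = 12.7 A.

I_supply ≈ 12.7 A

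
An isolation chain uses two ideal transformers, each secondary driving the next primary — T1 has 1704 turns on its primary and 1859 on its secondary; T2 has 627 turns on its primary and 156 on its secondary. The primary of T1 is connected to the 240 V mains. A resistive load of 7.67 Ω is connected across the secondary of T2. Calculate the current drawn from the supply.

After T1: V = 240.00 × 1859/1704 = 261.83 V.
After T2: V = 261.83 × 156/627 = 65.145 V.
I_load = 65.145/7.67 = 8.4934 A, so P_out = 65.145 × 8.4934 = 553.30 W.
All ideal ⇒ P_in = P_out, so I_supply = 553.30/240 = 2.31 A.

I_supply ≈ 2.31 A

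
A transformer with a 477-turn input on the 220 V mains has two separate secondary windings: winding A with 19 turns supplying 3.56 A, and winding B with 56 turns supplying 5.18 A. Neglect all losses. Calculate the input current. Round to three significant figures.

V_A = 220 × 19/477 = 8.7631 V; V_B = 220 × 56/477 = 25.828 V.
P_out = V_A I_A + V_B I_B = 8.7631×3.56 + 25.828×5.18 = 31.197 + 133.79 = 164.99 W.
Ideal ⇒ P_in = P_out, so I_in = P_out/V_in = 164.99/220 = 0.750 A.

I_in ≈ 0.750 A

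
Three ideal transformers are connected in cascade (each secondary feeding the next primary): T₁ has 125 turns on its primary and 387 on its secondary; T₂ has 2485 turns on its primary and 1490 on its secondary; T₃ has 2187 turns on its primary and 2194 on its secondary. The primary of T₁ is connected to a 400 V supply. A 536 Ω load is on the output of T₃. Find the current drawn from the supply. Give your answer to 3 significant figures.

I_supply ≈ 2.59 A

After T₁: V = 400.00 × 387/125 = 1238.4 V.
After T₂: V = 1238.4 × 1490/2485 = 742.54 V.
After T₃: V = 742.54 × 2194/2187 = 744.92 V.
I_load = 744.92/536 = 1.3898 A, so P_out = 744.92 × 1.3898 = 1035.3 W.
All ideal ⇒ P_in = P_out, so I_supply = 1035.3/400 = 2.59 A.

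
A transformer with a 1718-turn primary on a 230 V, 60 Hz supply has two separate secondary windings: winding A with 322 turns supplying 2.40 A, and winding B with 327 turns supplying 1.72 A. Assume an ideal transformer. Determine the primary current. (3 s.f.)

V_A = 230 × 322/1718 = 43.108 V; V_B = 230 × 327/1718 = 43.778 V.
P_out = V_A I_A + V_B I_B = 43.108×2.40 + 43.778×1.72 = 103.46 + 75.298 = 178.76 W.
Ideal ⇒ P_in = P_out, so I_p = P_out/V_p = 178.76/230 = 0.777 A.

I_p ≈ 0.777 A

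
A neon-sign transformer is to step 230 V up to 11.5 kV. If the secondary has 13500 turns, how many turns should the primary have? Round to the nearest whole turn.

N_p = 270 turns

N_p/N_s = V_p/V_s, so N_p = 13500 × 230/11500 = 270.0 ≈ 270 turns.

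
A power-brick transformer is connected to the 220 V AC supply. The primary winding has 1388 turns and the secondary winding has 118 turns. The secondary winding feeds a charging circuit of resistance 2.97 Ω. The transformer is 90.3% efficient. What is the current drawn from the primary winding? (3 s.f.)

I_p ≈ 0.593 A

V_s = 220 × 118/1388 = 18.703 V.
I_s = V_s/R = 18.703/2.97 = 6.2974 A.
P_out = V_s I_s = 18.703 × 6.2974 = 117.78 W.
P_in = P_out/η = 117.78/0.903 = 130.43 W.
I_p = P_in/V_p = 130.43/220 = 0.593 A.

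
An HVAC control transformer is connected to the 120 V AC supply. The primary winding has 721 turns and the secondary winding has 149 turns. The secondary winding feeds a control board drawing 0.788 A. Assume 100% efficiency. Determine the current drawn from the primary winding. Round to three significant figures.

For an ideal transformer I_p N_p = I_s N_s, so I_p = 0.788 × 149/721 = 0.163 A.

I_p ≈ 0.163 A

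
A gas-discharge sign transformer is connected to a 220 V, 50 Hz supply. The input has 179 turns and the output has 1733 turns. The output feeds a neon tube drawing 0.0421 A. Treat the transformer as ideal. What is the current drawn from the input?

For an ideal transformer I_in N_in = I_out N_out, so I_in = 0.0421 × 1733/179 = 0.408 A.

I_in ≈ 0.408 A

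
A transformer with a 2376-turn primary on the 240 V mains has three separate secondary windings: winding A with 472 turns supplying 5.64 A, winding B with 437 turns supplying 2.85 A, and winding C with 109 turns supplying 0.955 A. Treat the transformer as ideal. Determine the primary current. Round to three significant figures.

I_p ≈ 1.69 A

V_A = 240 × 472/2376 = 47.677 V; V_B = 240 × 437/2376 = 44.141 V; V_C = 240 × 109/2376 = 11.010 V.
P_out = V_A I_A + V_B I_B + V_C I_C = 47.677×5.64 + 44.141×2.85 + 11.010×0.955 = 268.90 + 125.80 + 10.515 = 405.21 W.
Ideal ⇒ P_in = P_out, so I_p = P_out/V_p = 405.21/240 = 1.69 A.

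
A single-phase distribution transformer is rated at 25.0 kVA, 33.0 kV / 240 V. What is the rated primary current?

I_p ≈ 0.758 A

I_p = S/V_p = 25000/33000 = 0.758 A.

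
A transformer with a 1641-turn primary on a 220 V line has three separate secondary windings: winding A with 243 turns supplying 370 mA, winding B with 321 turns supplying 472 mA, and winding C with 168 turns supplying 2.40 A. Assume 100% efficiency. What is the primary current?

I_p ≈ 0.393 A

V_A = 220 × 243/1641 = 32.578 V; V_B = 220 × 321/1641 = 43.035 V; V_C = 220 × 168/1641 = 22.523 V.
P_out = V_A I_A + V_B I_B + V_C I_C = 32.578×0.370 + 43.035×0.472 + 22.523×2.40 = 12.054 + 20.312 + 54.055 = 86.421 W.
Ideal ⇒ P_in = P_out, so I_p = P_out/V_p = 86.421/220 = 0.393 A.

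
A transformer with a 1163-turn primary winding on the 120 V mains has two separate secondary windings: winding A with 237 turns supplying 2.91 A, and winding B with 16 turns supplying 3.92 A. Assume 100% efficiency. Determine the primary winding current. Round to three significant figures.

V_A = 120 × 237/1163 = 24.454 V; V_B = 120 × 16/1163 = 1.6509 V.
P_out = V_A I_A + V_B I_B = 24.454×2.91 + 1.6509×3.92 = 71.161 + 6.4715 = 77.633 W.
Ideal ⇒ P_in = P_out, so I_p = P_out/V_p = 77.633/120 = 0.647 A.

I_p ≈ 0.647 A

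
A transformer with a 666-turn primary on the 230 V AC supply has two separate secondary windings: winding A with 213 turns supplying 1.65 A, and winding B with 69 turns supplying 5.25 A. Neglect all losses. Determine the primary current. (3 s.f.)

V_A = 230 × 213/666 = 73.559 V; V_B = 230 × 69/666 = 23.829 V.
P_out = V_A I_A + V_B I_B = 73.559×1.65 + 23.829×5.25 = 121.37 + 125.10 = 246.47 W.
Ideal ⇒ P_in = P_out, so I_p = P_out/V_p = 246.47/230 = 1.07 A.

I_p ≈ 1.07 A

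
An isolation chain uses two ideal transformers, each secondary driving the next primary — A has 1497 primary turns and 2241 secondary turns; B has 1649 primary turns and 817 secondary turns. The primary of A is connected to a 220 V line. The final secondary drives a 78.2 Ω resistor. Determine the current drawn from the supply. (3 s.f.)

Secondary of A: V = 220.00 × 2241/1497 = 329.34 V.
Secondary of B: V = 329.34 × 817/1649 = 163.17 V.
I_load = 163.17/78.2 = 2.0866 A, so P_out = 163.17 × 2.0866 = 340.47 W.
All ideal ⇒ P_in = P_out, so I_supply = 340.47/220 = 1.55 A.

I_supply ≈ 1.55 A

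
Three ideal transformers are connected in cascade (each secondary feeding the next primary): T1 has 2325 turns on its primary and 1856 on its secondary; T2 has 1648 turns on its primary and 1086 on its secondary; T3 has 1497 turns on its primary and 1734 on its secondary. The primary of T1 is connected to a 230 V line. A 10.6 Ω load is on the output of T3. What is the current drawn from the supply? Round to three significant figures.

After T1: V = 230.00 × 1856/2325 = 183.60 V.
After T2: V = 183.60 × 1086/1648 = 120.99 V.
After T3: V = 120.99 × 1734/1497 = 140.15 V.
I_load = 140.15/10.6 = 13.221 A, so P_out = 140.15 × 13.221 = 1852.9 W.
All ideal ⇒ P_in = P_out, so I_supply = 1852.9/230 = 8.06 A.

I_supply ≈ 8.06 A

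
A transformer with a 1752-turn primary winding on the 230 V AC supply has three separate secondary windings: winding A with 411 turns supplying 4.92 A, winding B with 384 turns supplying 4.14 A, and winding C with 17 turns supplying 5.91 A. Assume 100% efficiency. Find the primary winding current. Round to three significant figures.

V_A = 230 × 411/1752 = 53.955 V; V_B = 230 × 384/1752 = 50.411 V; V_C = 230 × 17/1752 = 2.2317 V.
P_out = V_A I_A + V_B I_B + V_C I_C = 53.955×4.92 + 50.411×4.14 + 2.2317×5.91 = 265.46 + 208.70 + 13.190 = 487.35 W.
Ideal ⇒ P_in = P_out, so I_p = P_out/V_p = 487.35/230 = 2.12 A.

I_p ≈ 2.12 A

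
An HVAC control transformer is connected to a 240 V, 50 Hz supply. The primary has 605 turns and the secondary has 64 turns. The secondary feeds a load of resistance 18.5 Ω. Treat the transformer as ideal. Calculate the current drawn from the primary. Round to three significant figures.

I_p ≈ 0.145 A

V_s = V_p × N_s/N_p = 240 × 64/605 = 25.388 V.
I_s = V_s/R = 25.388/18.5 = 1.3723 A.
For an ideal transformer I_p N_p = I_s N_s, so I_p = 1.3723 × 64/605 = 0.145 A.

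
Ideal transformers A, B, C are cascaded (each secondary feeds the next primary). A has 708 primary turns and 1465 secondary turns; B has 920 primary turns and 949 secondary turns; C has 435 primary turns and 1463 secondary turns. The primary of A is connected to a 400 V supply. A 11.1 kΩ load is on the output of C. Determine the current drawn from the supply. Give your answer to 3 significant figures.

I_supply ≈ 1.86 A

After A: V = 400.00 × 1465/708 = 827.68 V.
After B: V = 827.68 × 949/920 = 853.77 V.
After C: V = 853.77 × 1463/435 = 2871.4 V.
I_load = 2871.4/11100 = 0.25869 A, so P_out = 2871.4 × 0.25869 = 742.80 W.
All ideal ⇒ P_in = P_out, so I_supply = 742.80/400 = 1.86 A.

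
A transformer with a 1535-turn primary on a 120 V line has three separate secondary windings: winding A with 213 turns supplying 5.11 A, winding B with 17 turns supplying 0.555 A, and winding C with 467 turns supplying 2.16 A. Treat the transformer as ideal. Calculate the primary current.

V_A = 120 × 213/1535 = 16.651 V; V_B = 120 × 17/1535 = 1.3290 V; V_C = 120 × 467/1535 = 36.508 V.
P_out = V_A I_A + V_B I_B + V_C I_C = 16.651×5.11 + 1.3290×0.555 + 36.508×2.16 = 85.089 + 0.73759 + 78.858 = 164.68 W.
Ideal ⇒ P_in = P_out, so I_p = P_out/V_p = 164.68/120 = 1.37 A.

I_p ≈ 1.37 A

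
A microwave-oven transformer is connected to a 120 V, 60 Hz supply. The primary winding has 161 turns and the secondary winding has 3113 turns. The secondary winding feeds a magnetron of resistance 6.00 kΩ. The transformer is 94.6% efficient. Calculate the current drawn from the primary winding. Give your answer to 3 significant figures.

V_s = 120 × 3113/161 = 2320.2 V.
I_s = V_s/R = 2320.2/6000 = 0.38671 A.
P_out = V_s I_s = 2320.2 × 0.38671 = 897.26 W.
P_in = P_out/η = 897.26/0.946 = 948.48 W.
I_p = P_in/V_p = 948.48/120 = 7.90 A.

I_p ≈ 7.90 A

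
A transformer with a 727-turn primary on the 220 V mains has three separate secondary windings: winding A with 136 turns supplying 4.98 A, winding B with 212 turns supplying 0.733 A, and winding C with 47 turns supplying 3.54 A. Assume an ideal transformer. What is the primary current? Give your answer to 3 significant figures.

V_A = 220 × 136/727 = 41.155 V; V_B = 220 × 212/727 = 64.154 V; V_C = 220 × 47/727 = 14.223 V.
P_out = V_A I_A + V_B I_B + V_C I_C = 41.155×4.98 + 64.154×0.733 + 14.223×3.54 = 204.95 + 47.025 + 50.349 = 302.33 W.
Ideal ⇒ P_in = P_out, so I_p = P_out/V_p = 302.33/220 = 1.37 A.

I_p ≈ 1.37 A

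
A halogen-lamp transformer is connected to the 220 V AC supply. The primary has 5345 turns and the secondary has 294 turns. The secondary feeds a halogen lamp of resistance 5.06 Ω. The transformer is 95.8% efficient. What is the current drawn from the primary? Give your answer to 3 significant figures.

V_s = 220 × 294/5345 = 12.101 V.
I_s = V_s/R = 12.101/5.06 = 2.3915 A.
P_out = V_s I_s = 12.101 × 2.3915 = 28.940 W.
P_in = P_out/η = 28.940/0.958 = 30.208 W.
I_p = P_in/V_p = 30.208/220 = 0.137 A.

I_p ≈ 0.137 A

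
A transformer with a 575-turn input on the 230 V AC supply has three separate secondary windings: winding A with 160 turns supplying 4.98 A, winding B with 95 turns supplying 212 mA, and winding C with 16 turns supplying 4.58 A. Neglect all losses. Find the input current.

I_in ≈ 1.55 A

V_A = 230 × 160/575 = 64.000 V; V_B = 230 × 95/575 = 38.000 V; V_C = 230 × 16/575 = 6.4000 V.
P_out = V_A I_A + V_B I_B + V_C I_C = 64.000×4.98 + 38.000×0.212 + 6.4000×4.58 = 318.72 + 8.0560 + 29.312 = 356.09 W.
Ideal ⇒ P_in = P_out, so I_in = P_out/V_in = 356.09/230 = 1.55 A.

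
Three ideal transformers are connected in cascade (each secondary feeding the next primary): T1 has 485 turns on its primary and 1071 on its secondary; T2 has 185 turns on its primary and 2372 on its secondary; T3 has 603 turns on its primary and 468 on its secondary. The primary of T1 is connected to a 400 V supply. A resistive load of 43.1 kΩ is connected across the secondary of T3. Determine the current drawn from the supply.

After T1: V = 400.00 × 1071/485 = 883.30 V.
After T2: V = 883.30 × 2372/185 = 11325 V.
After T3: V = 11325 × 468/603 = 8789.8 V.
I_load = 8789.8/43100 = 0.20394 A, so P_out = 8789.8 × 0.20394 = 1792.6 W.
All ideal ⇒ P_in = P_out, so I_supply = 1792.6/400 = 4.48 A.

I_supply ≈ 4.48 A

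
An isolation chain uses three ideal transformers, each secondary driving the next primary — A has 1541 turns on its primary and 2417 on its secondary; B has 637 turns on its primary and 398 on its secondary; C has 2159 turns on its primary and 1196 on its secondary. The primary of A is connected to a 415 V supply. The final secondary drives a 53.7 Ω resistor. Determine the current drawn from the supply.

After A: V = 415.00 × 2417/1541 = 650.91 V.
After B: V = 650.91 × 398/637 = 406.69 V.
After C: V = 406.69 × 1196/2159 = 225.29 V.
I_load = 225.29/53.7 = 4.1954 A, so P_out = 225.29 × 4.1954 = 945.18 W.
All ideal ⇒ P_in = P_out, so I_supply = 945.18/415 = 2.28 A.

I_supply ≈ 2.28 A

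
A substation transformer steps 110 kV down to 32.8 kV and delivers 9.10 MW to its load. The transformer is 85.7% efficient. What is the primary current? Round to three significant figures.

P_in = P_out/η = 9.10×10^6/0.857 = 1.0618×10^7 W.
I_p = P_in/V_p = 1.0618×10^7/110000 = 96.5 A.

I_p ≈ 96.5 A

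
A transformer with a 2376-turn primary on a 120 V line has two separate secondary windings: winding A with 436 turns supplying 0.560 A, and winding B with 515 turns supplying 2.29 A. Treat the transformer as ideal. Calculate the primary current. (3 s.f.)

V_A = 120 × 436/2376 = 22.020 V; V_B = 120 × 515/2376 = 26.010 V.
P_out = V_A I_A + V_B I_B = 22.020×0.560 + 26.010×2.29 = 12.331 + 59.563 = 71.894 W.
Ideal ⇒ P_in = P_out, so I_p = P_out/V_p = 71.894/120 = 0.599 A.

I_p ≈ 0.599 A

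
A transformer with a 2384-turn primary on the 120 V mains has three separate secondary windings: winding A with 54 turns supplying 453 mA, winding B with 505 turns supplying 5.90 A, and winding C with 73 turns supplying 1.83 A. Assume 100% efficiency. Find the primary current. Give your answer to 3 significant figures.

V_A = 120 × 54/2384 = 2.7181 V; V_B = 120 × 505/2384 = 25.419 V; V_C = 120 × 73/2384 = 3.6745 V.
P_out = V_A I_A + V_B I_B + V_C I_C = 2.7181×0.453 + 25.419×5.90 + 3.6745×1.83 = 1.2313 + 149.97 + 6.7243 = 157.93 W.
Ideal ⇒ P_in = P_out, so I_p = P_out/V_p = 157.93/120 = 1.32 A.

I_p ≈ 1.32 A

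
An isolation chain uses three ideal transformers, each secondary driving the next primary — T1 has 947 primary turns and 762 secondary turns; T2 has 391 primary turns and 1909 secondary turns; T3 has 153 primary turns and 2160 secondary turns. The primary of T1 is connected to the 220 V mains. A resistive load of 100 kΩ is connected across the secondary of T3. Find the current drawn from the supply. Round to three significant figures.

Secondary of T1: V = 220.00 × 762/947 = 177.02 V.
Secondary of T2: V = 177.02 × 1909/391 = 864.28 V.
Secondary of T3: V = 864.28 × 2160/153 = 12202 V.
I_load = 12202/100000 = 0.12202 A, so P_out = 12202 × 0.12202 = 1488.8 W.
All ideal ⇒ P_in = P_out, so I_supply = 1488.8/220 = 6.77 A.

I_supply ≈ 6.77 A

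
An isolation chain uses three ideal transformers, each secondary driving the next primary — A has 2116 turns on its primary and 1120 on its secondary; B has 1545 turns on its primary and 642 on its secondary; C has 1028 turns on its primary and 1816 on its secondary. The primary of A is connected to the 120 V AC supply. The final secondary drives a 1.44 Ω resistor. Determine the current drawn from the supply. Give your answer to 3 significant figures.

Secondary of A: V = 120.00 × 1120/2116 = 63.516 V.
Secondary of B: V = 63.516 × 642/1545 = 26.393 V.
Secondary of C: V = 26.393 × 1816/1028 = 46.624 V.
I_load = 46.624/1.44 = 32.378 A, so P_out = 46.624 × 32.378 = 1509.6 W.
All ideal ⇒ P_in = P_out, so I_supply = 1509.6/120 = 12.6 A.

I_supply ≈ 12.6 A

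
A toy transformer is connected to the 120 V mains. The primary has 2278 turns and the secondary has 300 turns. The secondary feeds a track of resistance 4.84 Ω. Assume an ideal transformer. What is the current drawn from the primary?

I_p ≈ 0.430 A

V_s = V_p × N_s/N_p = 120 × 300/2278 = 15.803 V.
I_s = V_s/R = 15.803/4.84 = 3.2652 A.
For an ideal transformer I_p N_p = I_s N_s, so I_p = 3.2652 × 300/2278 = 0.430 A.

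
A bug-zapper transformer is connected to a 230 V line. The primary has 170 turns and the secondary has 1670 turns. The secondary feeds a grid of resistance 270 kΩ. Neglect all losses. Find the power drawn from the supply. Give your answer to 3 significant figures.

P ≈ 18.9 W

V_s = V_p × N_s/N_p = 230 × 1670/170 = 2259.4 V.
I_s = V_s/R = 2259.4/270000 = 0.0083682 A.
I_p = I_s × N_s/N_p = 0.0083682 × 1670/170 = 0.082205 A.
P = V_p I_p = 230 × 0.082205 = 18.9 W.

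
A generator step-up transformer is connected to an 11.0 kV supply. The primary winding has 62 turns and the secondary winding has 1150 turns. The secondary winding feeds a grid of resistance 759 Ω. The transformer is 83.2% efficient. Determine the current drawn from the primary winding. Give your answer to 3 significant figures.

V_s = 11000 × 1150/62 = 204030 V.
I_s = V_s/R = 204030/759 = 268.82 A.
P_out = V_s I_s = 204030 × 268.82 = 5.4847×10^7 W.
P_in = P_out/η = 5.4847×10^7/0.832 = 6.5922×10^7 W.
I_p = P_in/V_p = 6.5922×10^7/11000 = 5990 A.

I_p ≈ 5990 A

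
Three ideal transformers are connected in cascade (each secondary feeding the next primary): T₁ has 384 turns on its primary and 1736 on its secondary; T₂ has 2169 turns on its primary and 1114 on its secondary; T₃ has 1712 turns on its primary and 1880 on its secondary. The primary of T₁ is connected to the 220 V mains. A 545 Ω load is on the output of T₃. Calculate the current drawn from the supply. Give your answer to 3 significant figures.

Secondary of T₁: V = 220.00 × 1736/384 = 994.58 V.
Secondary of T₂: V = 994.58 × 1114/2169 = 510.82 V.
Secondary of T₃: V = 510.82 × 1880/1712 = 560.95 V.
I_load = 560.95/545 = 1.0293 A, so P_out = 560.95 × 1.0293 = 577.36 W.
All ideal ⇒ P_in = P_out, so I_supply = 577.36/220 = 2.62 A.

I_supply ≈ 2.62 A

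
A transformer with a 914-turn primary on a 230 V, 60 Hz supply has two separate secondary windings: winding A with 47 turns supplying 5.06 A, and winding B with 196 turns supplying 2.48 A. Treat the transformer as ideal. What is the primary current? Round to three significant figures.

I_p ≈ 0.792 A

V_A = 230 × 47/914 = 11.827 V; V_B = 230 × 196/914 = 49.322 V.
P_out = V_A I_A + V_B I_B = 11.827×5.06 + 49.322×2.48 = 59.845 + 122.32 = 182.16 W.
Ideal ⇒ P_in = P_out, so I_p = P_out/V_p = 182.16/230 = 0.792 A.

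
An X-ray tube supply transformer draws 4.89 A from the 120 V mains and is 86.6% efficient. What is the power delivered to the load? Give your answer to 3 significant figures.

P_out ≈ 508 W

P_in = V_p I_p = 120 × 4.89 = 586.80 W.
P_out = η P_in = 0.866 × 586.80 = 508 W.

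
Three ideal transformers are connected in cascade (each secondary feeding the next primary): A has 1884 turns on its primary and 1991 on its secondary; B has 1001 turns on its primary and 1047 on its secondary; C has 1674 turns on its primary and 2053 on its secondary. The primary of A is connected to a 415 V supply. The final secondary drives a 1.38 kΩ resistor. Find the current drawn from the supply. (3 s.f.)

I_supply ≈ 0.553 A

Secondary of A: V = 415.00 × 1991/1884 = 438.57 V.
Secondary of B: V = 438.57 × 1047/1001 = 458.72 V.
Secondary of C: V = 458.72 × 2053/1674 = 562.58 V.
I_load = 562.58/1380 = 0.40767 A, so P_out = 562.58 × 0.40767 = 229.35 W.
All ideal ⇒ P_in = P_out, so I_supply = 229.35/415 = 0.553 A.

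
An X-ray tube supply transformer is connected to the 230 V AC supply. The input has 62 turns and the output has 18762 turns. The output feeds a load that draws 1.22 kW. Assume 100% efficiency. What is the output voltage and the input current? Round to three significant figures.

V_out ≈ 69600 V, I_in ≈ 5.30 A

V_out = V_in × N_out/N_in = 230 × 18762/62 = 69601 V.
I_out = P/V_out = 1220/69601 = 0.017528 A.
I_in = I_out × N_out/N_in = 0.017528 × 18762/62 = 5.30 A.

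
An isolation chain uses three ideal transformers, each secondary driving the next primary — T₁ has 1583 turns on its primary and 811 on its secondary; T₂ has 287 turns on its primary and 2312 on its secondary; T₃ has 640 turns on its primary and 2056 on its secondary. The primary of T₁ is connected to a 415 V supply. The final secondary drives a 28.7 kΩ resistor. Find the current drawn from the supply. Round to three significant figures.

Secondary of T₁: V = 415.00 × 811/1583 = 212.61 V.
Secondary of T₂: V = 212.61 × 2312/287 = 1712.7 V.
Secondary of T₃: V = 1712.7 × 2056/640 = 5502.2 V.
I_load = 5502.2/28700 = 0.19171 A, so P_out = 5502.2 × 0.19171 = 1054.9 W.
All ideal ⇒ P_in = P_out, so I_supply = 1054.9/415 = 2.54 A.

I_supply ≈ 2.54 A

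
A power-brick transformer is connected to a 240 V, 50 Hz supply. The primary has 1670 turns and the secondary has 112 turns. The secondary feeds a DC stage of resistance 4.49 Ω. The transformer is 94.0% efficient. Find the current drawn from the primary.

V_s = 240 × 112/1670 = 16.096 V.
I_s = V_s/R = 16.096/4.49 = 3.5848 A.
P_out = V_s I_s = 16.096 × 3.5848 = 57.700 W.
P_in = P_out/η = 57.700/0.940 = 61.383 W.
I_p = P_in/V_p = 61.383/240 = 0.256 A.

I_p ≈ 0.256 A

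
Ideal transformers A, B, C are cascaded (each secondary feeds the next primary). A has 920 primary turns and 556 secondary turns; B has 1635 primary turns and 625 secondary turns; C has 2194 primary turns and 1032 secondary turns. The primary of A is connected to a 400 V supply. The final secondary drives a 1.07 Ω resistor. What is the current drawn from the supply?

After A: V = 400.00 × 556/920 = 241.74 V.
After B: V = 241.74 × 625/1635 = 92.408 V.
After C: V = 92.408 × 1032/2194 = 43.466 V.
I_load = 43.466/1.07 = 40.623 A, so P_out = 43.466 × 40.623 = 1765.7 W.
All ideal ⇒ P_in = P_out, so I_supply = 1765.7/400 = 4.41 A.

I_supply ≈ 4.41 A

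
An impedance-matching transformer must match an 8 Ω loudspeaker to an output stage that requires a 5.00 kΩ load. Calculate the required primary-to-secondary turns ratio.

Z_p/Z_s = (N_p/N_s)², so N_p/N_s = √(5000/8) = √625 = 25.0.

N_p/N_s ≈ 25.0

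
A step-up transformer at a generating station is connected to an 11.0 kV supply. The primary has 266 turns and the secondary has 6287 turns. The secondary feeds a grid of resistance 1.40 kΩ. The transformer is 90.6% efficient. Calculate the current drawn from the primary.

V_s = 11000 × 6287/266 = 259990 V.
I_s = V_s/R = 259990/1400 = 185.71 A.
P_out = V_s I_s = 259990 × 185.71 = 4.8282×10^7 W.
P_in = P_out/η = 4.8282×10^7/0.906 = 5.3291×10^7 W.
I_p = P_in/V_p = 5.3291×10^7/11000 = 4840 A.

I_p ≈ 4840 A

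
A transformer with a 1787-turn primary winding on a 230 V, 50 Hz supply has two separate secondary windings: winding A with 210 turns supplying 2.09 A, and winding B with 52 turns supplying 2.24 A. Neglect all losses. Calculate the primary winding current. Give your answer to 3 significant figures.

I_p ≈ 0.311 A

V_A = 230 × 210/1787 = 27.029 V; V_B = 230 × 52/1787 = 6.6928 V.
P_out = V_A I_A + V_B I_B = 27.029×2.09 + 6.6928×2.24 = 56.490 + 14.992 = 71.481 W.
Ideal ⇒ P_in = P_out, so I_p = P_out/V_p = 71.481/230 = 0.311 A.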